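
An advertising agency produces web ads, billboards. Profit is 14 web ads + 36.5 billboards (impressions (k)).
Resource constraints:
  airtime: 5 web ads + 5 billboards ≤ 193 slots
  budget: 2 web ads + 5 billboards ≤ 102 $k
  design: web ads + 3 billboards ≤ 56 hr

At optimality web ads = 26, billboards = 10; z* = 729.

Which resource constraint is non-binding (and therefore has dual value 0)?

airtime: 180/193 (slack 13)
budget: 102/102 (binding)
design: 56/56 (binding)
By complementary slackness, a constraint with positive slack has shadow price 0 → airtime.

airtime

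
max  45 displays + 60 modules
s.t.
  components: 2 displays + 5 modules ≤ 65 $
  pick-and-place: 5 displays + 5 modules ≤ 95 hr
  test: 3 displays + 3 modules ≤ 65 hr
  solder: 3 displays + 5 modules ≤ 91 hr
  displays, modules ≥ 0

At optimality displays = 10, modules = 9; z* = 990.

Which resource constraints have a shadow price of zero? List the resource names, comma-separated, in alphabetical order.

solder, test

components: 65/65 (binding)
pick-and-place: 95/95 (binding)
test: 57/65 (slack 8)
solder: 75/91 (slack 16)
By complementary slackness, a constraint with positive slack has shadow price 0 → solder, test.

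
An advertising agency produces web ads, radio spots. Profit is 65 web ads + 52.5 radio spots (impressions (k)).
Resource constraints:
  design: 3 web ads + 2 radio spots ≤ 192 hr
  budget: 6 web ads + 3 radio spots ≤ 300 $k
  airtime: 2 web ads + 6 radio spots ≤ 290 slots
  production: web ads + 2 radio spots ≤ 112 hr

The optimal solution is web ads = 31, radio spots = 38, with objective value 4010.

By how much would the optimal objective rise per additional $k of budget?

Check each constraint at x*: design 169/192 (slack 23); budget 300/300 (tight); airtime 290/290 (tight); production 107/112 (slack 5).
Slack constraints have shadow price 0 (complementary slackness).
From A_Bᵀ y = c: 6·y_budget + 2·y_airtime = 65; 3·y_budget + 6·y_airtime = 52.5.
This yields shadow prices y_budget = 9.5, y_airtime = 4.
Shadow price of budget = 9.5.

9.5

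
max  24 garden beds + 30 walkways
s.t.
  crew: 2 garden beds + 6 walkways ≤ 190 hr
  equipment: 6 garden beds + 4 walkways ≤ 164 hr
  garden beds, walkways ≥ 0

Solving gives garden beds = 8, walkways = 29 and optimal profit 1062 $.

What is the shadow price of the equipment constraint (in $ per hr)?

At the optimum: crew uses 190 of 190 (binding); equipment uses 164 of 164 (binding).
From A_Bᵀ y = c: 2·y_crew + 6·y_equipment = 24; 6·y_crew + 4·y_equipment = 30.
Solving: y_crew = 3, y_equipment = 3.
Shadow price of equipment = 3.

3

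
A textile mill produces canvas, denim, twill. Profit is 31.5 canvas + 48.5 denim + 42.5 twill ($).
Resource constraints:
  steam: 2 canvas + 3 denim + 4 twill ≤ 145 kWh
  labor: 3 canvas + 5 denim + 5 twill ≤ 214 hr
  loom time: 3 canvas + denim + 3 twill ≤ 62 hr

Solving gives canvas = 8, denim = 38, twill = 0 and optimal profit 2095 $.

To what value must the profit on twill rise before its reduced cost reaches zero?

50.5

At the optimum: steam uses 130 of 145 (slack = 15); labor uses 214 of 214 (binding); loom time uses 62 of 62 (binding).
Since steam is not tight, its dual is 0.
The binding rows give the dual system: 3·y_labor + 3·y_loom time = 31.5 and 5·y_labor + 1·y_loom time = 48.5.
Solving: y_labor = 9.5, y_loom time = 1.
twill enters the basis when its profit ≥ yᵀa₃ = 9.5·5 + 1·3 = 50.5.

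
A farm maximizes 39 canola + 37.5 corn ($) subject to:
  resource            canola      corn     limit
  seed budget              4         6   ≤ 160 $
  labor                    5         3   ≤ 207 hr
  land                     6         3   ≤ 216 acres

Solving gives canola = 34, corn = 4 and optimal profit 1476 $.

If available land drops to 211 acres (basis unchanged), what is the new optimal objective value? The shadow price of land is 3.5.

1458.5

Δb = -5, so new z* = 1476 + (3.5)·(-5) = 1476 − 17.5 = 1458.5.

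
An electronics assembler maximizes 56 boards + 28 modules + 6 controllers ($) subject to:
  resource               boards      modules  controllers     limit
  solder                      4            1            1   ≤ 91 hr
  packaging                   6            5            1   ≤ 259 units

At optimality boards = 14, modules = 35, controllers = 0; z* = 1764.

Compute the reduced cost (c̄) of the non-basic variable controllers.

-6

Check each constraint at x*: solder 91/91 (tight); packaging 259/259 (tight).
The binding rows give the dual system: 4·y_solder + 6·y_packaging = 56 and 1·y_solder + 5·y_packaging = 28.
→ y_solder = 8 and y_packaging = 4.
Reduced cost of controllers: c₃ − yᵀa₃ = 6 − (8·1 + 4·1) = 6 − 12 = -6.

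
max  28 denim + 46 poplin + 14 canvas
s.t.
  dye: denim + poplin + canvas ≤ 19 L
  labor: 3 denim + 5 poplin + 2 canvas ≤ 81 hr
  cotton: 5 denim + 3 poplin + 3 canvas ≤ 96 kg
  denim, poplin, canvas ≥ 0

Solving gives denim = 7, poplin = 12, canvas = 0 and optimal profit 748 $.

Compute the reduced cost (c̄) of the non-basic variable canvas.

-5

Check each constraint at x*: dye 19/19 (tight); labor 81/81 (tight); cotton 71/96 (slack 25).
By complementary slackness, y = 0 for the non-binding constraint.
Dual feasibility on the basic columns requires 1·y_dye + 3·y_labor = 28, 1·y_dye + 5·y_labor = 46.
Solving: y_dye = 1, y_labor = 9.
Reduced cost of canvas: c₃ − yᵀa₃ = 14 − (1·1 + 9·2) = 14 − 19 = -5.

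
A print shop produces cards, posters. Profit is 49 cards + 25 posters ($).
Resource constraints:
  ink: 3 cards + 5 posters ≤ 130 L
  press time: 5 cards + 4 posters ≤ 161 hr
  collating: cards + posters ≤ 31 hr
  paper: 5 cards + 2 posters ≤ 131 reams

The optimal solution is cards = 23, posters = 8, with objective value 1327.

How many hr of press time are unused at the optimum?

14

press time used = 5·23 + 4·8 = 147; slack = 161 − 147 = 14.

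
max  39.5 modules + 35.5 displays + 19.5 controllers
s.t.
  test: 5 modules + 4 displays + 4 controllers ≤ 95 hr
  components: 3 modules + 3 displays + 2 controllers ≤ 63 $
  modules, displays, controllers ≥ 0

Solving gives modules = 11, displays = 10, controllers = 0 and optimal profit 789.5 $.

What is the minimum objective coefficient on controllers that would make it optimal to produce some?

Check each constraint at x*: test 95/95 (tight); components 63/63 (tight).
From A_Bᵀ y = c: 5·y_test + 3·y_components = 39.5; 4·y_test + 3·y_components = 35.5.
→ y_test = 4 and y_components = 6.5.
controllers enters the basis when its profit ≥ yᵀa₃ = 4·4 + 6.5·2 = 29.

29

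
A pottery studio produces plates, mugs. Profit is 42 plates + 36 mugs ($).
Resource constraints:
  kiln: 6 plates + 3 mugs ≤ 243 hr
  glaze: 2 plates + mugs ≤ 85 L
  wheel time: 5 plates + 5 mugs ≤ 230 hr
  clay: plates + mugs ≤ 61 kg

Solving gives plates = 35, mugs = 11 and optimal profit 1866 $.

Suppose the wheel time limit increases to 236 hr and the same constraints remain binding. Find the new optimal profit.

Check each constraint at x*: kiln 243/243 (tight); glaze 81/85 (slack 4); wheel time 230/230 (tight); clay 46/61 (slack 15).
By complementary slackness, y = 0 for the non-binding constraints.
Dual feasibility on the basic columns requires 6·y_kiln + 5·y_wheel time = 42, 3·y_kiln + 5·y_wheel time = 36.
Solving: y_kiln = 2, y_wheel time = 6.
Δz = y_wheel time·Δb = 6 × (6) = 36, so new z* = 1866 + 36 = 1902.

1902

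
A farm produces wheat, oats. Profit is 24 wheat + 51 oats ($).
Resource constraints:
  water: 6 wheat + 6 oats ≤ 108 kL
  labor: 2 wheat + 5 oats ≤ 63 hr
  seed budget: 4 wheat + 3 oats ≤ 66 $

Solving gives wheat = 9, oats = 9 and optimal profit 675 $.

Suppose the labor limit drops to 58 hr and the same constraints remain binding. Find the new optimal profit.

At the optimum: water uses 108 of 108 (binding); labor uses 63 of 63 (binding); seed budget uses 63 of 66 (slack = 3).
Since seed budget is not tight, its dual is 0.
Dual feasibility on the basic columns requires 6·y_water + 2·y_labor = 24, 6·y_water + 5·y_labor = 51.
This yields shadow prices y_water = 1, y_labor = 9.
Δz = y_labor·Δb = 9 × (-5) = -45, so new z* = 675 − 45 = 630.

630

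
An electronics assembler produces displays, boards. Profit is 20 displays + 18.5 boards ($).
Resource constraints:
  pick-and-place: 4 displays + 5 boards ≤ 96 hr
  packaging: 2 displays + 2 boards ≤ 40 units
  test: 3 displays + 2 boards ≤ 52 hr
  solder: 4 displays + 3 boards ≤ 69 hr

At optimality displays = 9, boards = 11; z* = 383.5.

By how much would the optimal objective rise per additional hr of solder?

1.5

At the optimum: pick-and-place uses 91 of 96 (slack = 5); packaging uses 40 of 40 (binding); test uses 49 of 52 (slack = 3); solder uses 69 of 69 (binding).
Slack constraints have shadow price 0 (complementary slackness).
From A_Bᵀ y = c: 2·y_packaging + 4·y_solder = 20; 2·y_packaging + 3·y_solder = 18.5.
This yields shadow prices y_packaging = 7, y_solder = 1.5.
Shadow price of solder = 1.5.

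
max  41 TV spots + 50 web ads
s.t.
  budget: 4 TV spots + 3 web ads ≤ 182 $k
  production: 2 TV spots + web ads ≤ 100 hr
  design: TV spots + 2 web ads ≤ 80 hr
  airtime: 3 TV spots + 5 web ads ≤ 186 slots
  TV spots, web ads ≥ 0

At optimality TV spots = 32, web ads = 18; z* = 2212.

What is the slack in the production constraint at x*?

production used = 2·32 + 1·18 = 82; slack = 100 − 82 = 18.

18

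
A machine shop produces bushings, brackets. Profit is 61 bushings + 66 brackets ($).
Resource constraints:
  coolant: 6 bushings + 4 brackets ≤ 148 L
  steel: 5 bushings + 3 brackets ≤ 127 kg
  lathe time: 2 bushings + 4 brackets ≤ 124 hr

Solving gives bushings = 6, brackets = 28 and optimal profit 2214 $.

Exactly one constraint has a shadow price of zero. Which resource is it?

coolant: 148/148 (binding)
steel: 114/127 (slack 13)
lathe time: 124/124 (binding)
By complementary slackness, a constraint with positive slack has shadow price 0 → steel.

steel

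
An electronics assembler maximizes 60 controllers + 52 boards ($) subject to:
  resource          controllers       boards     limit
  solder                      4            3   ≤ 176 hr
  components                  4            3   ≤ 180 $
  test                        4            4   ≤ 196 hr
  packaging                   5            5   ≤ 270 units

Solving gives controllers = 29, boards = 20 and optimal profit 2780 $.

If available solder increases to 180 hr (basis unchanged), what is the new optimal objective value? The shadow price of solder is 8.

Δb = 4, so new z* = 2780 + (8)·(4) = 2780 + 32 = 2812.

2812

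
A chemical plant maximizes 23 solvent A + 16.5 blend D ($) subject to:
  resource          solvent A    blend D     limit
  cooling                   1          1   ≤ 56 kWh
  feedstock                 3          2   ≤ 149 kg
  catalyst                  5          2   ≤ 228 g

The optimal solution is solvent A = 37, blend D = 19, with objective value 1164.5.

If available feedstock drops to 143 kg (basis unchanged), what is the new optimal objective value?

At the optimum: cooling uses 56 of 56 (binding); feedstock uses 149 of 149 (binding); catalyst uses 223 of 228 (slack = 5).
By complementary slackness, y = 0 for the non-binding constraint.
From A_Bᵀ y = c: 1·y_cooling + 3·y_feedstock = 23; 1·y_cooling + 2·y_feedstock = 16.5.
Solving: y_cooling = 3.5, y_feedstock = 6.5.
Δz = y_feedstock·Δb = 6.5 × (-6) = -39, so new z* = 1164.5 − 39 = 1125.5.

1125.5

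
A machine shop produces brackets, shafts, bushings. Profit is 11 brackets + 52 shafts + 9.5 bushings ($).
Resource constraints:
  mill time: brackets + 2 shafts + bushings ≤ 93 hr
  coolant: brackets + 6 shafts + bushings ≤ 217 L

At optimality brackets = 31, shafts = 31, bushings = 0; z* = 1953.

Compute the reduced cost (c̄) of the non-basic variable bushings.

Both mill time and coolant are binding at x*.
Dual feasibility on the basic columns requires 1·y_mill time + 1·y_coolant = 11, 2·y_mill time + 6·y_coolant = 52.
This yields shadow prices y_mill time = 3.5, y_coolant = 7.5.
Reduced cost of bushings: c₃ − yᵀa₃ = 9.5 − (3.5·1 + 7.5·1) = 9.5 − 11 = -1.5.

-1.5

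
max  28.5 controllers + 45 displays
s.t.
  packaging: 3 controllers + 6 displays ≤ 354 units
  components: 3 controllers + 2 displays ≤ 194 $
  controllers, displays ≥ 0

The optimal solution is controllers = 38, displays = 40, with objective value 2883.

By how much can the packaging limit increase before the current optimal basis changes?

Binding constraints: packaging, components. The basis is B = [[3,6],[3,2]] with det -12.
Per unit increase in packaging, x* moves by d = (-0.1667, 0.25).
The basis stays optimal until controllers reaches 0; allowable increase = 228 units.

228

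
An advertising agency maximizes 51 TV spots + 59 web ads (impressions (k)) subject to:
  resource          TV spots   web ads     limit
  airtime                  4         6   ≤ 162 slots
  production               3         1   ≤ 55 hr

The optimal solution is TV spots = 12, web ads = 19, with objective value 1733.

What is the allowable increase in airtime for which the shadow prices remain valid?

Binding constraints: airtime, production. The basis is B = [[4,6],[3,1]] with det -14.
Per unit increase in airtime, x* moves by d = (-0.0714, 0.2143).
The basis stays optimal until TV spots reaches 0; allowable increase = 168 slots.

168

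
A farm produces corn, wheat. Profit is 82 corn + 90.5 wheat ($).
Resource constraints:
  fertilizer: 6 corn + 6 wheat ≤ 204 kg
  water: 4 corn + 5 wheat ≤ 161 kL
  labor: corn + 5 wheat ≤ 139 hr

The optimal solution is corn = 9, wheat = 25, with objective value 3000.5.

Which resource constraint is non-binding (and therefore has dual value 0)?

fertilizer: 204/204 (binding)
water: 161/161 (binding)
labor: 134/139 (slack 5)
By complementary slackness, a constraint with positive slack has shadow price 0 → labor.

labor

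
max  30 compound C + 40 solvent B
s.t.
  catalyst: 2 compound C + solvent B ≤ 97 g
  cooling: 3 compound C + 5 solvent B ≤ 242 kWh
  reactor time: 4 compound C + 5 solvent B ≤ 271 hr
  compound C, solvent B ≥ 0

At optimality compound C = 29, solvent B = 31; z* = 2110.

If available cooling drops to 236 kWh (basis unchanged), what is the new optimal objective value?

Check each constraint at x*: catalyst 89/97 (slack 8); cooling 242/242 (tight); reactor time 271/271 (tight).
Slack constraints have shadow price 0 (complementary slackness).
The binding rows give the dual system: 3·y_cooling + 4·y_reactor time = 30 and 5·y_cooling + 5·y_reactor time = 40.
→ y_cooling = 2 and y_reactor time = 6.
Δz = y_cooling·Δb = 2 × (-6) = -12, so new z* = 2110 − 12 = 2098.

2098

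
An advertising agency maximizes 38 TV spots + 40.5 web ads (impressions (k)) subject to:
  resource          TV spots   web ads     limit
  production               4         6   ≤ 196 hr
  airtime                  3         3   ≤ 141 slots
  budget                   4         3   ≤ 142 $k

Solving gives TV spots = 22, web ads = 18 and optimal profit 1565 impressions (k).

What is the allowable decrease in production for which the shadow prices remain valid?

54

Binding constraints: production, budget. The basis is B = [[4,6],[4,3]] with det -12.
Per unit decrease in production, x* moves by d = (0.25, -0.3333).
The basis stays optimal until web ads reaches 0; allowable decrease = 54 hr.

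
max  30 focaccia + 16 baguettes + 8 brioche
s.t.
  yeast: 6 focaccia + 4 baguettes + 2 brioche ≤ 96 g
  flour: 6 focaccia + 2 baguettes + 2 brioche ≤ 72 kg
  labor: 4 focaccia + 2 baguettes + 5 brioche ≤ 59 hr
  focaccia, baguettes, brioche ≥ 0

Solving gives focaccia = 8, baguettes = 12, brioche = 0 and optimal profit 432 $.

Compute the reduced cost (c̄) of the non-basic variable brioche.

-2

At the optimum: yeast uses 96 of 96 (binding); flour uses 72 of 72 (binding); labor uses 56 of 59 (slack = 3).
By complementary slackness, y = 0 for the non-binding constraint.
Dual feasibility on the basic columns requires 6·y_yeast + 6·y_flour = 30, 4·y_yeast + 2·y_flour = 16.
This yields shadow prices y_yeast = 3, y_flour = 2.
Reduced cost of brioche: c₃ − yᵀa₃ = 8 − (3·2 + 2·2) = 8 − 10 = -2.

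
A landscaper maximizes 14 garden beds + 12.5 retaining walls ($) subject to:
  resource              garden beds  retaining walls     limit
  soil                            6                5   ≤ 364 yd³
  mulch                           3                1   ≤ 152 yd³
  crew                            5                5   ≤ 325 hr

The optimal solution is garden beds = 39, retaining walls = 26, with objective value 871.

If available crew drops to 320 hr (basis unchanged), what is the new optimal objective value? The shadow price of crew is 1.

866

Δb = -5, so new z* = 871 + (1)·(-5) = 871 − 5 = 866.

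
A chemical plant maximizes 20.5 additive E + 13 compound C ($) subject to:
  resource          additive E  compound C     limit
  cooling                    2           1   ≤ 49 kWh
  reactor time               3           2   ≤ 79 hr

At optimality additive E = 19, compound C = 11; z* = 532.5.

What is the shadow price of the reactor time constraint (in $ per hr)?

5.5

Check each constraint at x*: cooling 49/49 (tight); reactor time 79/79 (tight).
From A_Bᵀ y = c: 2·y_cooling + 3·y_reactor time = 20.5; 1·y_cooling + 2·y_reactor time = 13.
Solving: y_cooling = 2, y_reactor time = 5.5.
Shadow price of reactor time = 5.5.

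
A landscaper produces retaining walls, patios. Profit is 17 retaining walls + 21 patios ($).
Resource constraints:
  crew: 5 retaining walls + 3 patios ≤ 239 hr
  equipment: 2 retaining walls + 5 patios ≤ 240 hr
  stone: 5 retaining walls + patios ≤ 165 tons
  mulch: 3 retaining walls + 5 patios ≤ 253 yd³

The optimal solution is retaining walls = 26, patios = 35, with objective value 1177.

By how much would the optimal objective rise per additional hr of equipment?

Check each constraint at x*: crew 235/239 (slack 4); equipment 227/240 (slack 13); stone 165/165 (tight); mulch 253/253 (tight).
Slack constraints have shadow price 0 (complementary slackness).
The binding rows give the dual system: 5·y_stone + 3·y_mulch = 17 and 1·y_stone + 5·y_mulch = 21.
This yields shadow prices y_stone = 1, y_mulch = 4.
Shadow price of equipment = 0.

0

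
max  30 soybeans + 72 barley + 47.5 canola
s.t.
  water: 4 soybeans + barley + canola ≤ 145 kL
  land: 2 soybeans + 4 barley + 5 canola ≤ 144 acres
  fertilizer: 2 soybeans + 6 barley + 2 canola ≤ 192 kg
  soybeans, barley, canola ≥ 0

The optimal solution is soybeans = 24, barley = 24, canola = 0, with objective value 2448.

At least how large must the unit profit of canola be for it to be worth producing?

57

Check each constraint at x*: water 120/145 (slack 25); land 144/144 (tight); fertilizer 192/192 (tight).
Slack constraints have shadow price 0 (complementary slackness).
From A_Bᵀ y = c: 2·y_land + 2·y_fertilizer = 30; 4·y_land + 6·y_fertilizer = 72.
This yields shadow prices y_land = 9, y_fertilizer = 6.
canola enters the basis when its profit ≥ yᵀa₃ = 9·5 + 6·2 = 57.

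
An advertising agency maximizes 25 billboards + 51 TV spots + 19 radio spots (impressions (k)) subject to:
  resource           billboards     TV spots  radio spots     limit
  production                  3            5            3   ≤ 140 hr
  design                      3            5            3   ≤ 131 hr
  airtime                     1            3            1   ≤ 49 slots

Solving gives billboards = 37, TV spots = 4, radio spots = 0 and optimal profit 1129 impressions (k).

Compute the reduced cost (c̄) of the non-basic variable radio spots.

-6

At the optimum: production uses 131 of 140 (slack = 9); design uses 131 of 131 (binding); airtime uses 49 of 49 (binding).
Slack constraints have shadow price 0 (complementary slackness).
The binding rows give the dual system: 3·y_design + 1·y_airtime = 25 and 5·y_design + 3·y_airtime = 51.
This yields shadow prices y_design = 6, y_airtime = 7.
Reduced cost of radio spots: c₃ − yᵀa₃ = 19 − (6·3 + 7·1) = 19 − 25 = -6.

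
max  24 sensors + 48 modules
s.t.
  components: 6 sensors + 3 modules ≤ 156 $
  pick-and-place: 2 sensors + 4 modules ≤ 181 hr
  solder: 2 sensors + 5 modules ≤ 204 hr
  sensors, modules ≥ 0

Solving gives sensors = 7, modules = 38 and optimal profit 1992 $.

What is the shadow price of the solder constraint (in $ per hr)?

Check each constraint at x*: components 156/156 (tight); pick-and-place 166/181 (slack 15); solder 204/204 (tight).
By complementary slackness, y = 0 for the non-binding constraint.
From A_Bᵀ y = c: 6·y_components + 2·y_solder = 24; 3·y_components + 5·y_solder = 48.
Solving: y_components = 1, y_solder = 9.
Shadow price of solder = 9.

9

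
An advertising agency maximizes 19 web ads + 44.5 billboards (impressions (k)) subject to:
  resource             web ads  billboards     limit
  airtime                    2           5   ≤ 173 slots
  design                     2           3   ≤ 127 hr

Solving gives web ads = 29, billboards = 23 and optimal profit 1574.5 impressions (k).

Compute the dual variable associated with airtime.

At the optimum: airtime uses 173 of 173 (binding); design uses 127 of 127 (binding).
The binding rows give the dual system: 2·y_airtime + 2·y_design = 19 and 5·y_airtime + 3·y_design = 44.5.
This yields shadow prices y_airtime = 8, y_design = 1.5.
Shadow price of airtime = 8.

8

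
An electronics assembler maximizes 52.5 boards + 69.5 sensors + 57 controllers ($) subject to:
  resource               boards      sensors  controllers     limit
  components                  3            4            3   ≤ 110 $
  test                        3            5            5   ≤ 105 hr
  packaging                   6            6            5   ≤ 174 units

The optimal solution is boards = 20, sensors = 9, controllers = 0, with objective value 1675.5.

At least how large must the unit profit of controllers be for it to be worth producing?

65

Binding: test and packaging. Non-binding: components (14 unused).
Since components is not tight, its dual is 0.
From A_Bᵀ y = c: 3·y_test + 6·y_packaging = 52.5; 5·y_test + 6·y_packaging = 69.5.
Solving: y_test = 8.5, y_packaging = 4.5.
controllers enters the basis when its profit ≥ yᵀa₃ = 8.5·5 + 4.5·5 = 65.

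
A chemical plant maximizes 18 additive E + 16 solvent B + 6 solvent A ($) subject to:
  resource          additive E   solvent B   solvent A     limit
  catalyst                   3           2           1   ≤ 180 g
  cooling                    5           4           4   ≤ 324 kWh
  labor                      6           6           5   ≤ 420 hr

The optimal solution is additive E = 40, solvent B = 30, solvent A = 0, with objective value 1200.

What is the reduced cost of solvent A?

-6

Binding: catalyst and labor. Non-binding: cooling (4 unused).
By complementary slackness, y = 0 for the non-binding constraint.
From A_Bᵀ y = c: 3·y_catalyst + 6·y_labor = 18; 2·y_catalyst + 6·y_labor = 16.
This yields shadow prices y_catalyst = 2, y_labor = 2.
Reduced cost of solvent A: c₃ − yᵀa₃ = 6 − (2·1 + 2·5) = 6 − 12 = -6.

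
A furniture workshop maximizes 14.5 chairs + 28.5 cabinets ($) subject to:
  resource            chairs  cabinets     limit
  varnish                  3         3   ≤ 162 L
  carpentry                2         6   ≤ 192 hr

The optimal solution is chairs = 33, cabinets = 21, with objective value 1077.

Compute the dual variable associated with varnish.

2.5

At the optimum: varnish uses 162 of 162 (binding); carpentry uses 192 of 192 (binding).
Dual feasibility on the basic columns requires 3·y_varnish + 2·y_carpentry = 14.5, 3·y_varnish + 6·y_carpentry = 28.5.
This yields shadow prices y_varnish = 2.5, y_carpentry = 3.5.
Shadow price of varnish = 2.5.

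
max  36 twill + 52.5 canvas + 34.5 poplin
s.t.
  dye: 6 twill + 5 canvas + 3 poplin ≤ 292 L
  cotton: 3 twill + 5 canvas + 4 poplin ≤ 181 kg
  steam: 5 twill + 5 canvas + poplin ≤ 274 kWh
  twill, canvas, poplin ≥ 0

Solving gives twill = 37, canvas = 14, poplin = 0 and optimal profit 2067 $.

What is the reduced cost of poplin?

-6

At the optimum: dye uses 292 of 292 (binding); cotton uses 181 of 181 (binding); steam uses 255 of 274 (slack = 19).
By complementary slackness, y = 0 for the non-binding constraint.
Dual feasibility on the basic columns requires 6·y_dye + 3·y_cotton = 36, 5·y_dye + 5·y_cotton = 52.5.
This yields shadow prices y_dye = 1.5, y_cotton = 9.
Reduced cost of poplin: c₃ − yᵀa₃ = 34.5 − (1.5·3 + 9·4) = 34.5 − 40.5 = -6.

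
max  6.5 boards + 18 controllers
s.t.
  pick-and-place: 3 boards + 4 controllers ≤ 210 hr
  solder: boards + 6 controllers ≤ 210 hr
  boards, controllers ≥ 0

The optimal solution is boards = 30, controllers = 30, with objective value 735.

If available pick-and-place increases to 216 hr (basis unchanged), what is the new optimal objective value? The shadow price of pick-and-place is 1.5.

Δb = 6, so new z* = 735 + (1.5)·(6) = 735 + 9 = 744.

744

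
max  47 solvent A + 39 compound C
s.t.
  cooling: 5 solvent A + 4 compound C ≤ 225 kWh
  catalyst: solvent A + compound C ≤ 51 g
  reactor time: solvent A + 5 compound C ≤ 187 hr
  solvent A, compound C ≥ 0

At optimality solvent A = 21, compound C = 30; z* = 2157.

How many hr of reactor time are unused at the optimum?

16

reactor time used = 1·21 + 5·30 = 171; slack = 187 − 171 = 16.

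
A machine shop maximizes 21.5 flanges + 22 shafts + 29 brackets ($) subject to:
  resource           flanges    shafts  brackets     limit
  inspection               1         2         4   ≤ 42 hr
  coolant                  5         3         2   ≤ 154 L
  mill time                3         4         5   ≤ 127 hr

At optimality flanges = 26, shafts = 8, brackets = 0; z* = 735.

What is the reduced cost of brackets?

Check each constraint at x*: inspection 42/42 (tight); coolant 154/154 (tight); mill time 110/127 (slack 17).
Slack constraints have shadow price 0 (complementary slackness).
From A_Bᵀ y = c: 1·y_inspection + 5·y_coolant = 21.5; 2·y_inspection + 3·y_coolant = 22.
Solving: y_inspection = 6.5, y_coolant = 3.
Reduced cost of brackets: c₃ − yᵀa₃ = 29 − (6.5·4 + 3·2) = 29 − 32 = -3.

-3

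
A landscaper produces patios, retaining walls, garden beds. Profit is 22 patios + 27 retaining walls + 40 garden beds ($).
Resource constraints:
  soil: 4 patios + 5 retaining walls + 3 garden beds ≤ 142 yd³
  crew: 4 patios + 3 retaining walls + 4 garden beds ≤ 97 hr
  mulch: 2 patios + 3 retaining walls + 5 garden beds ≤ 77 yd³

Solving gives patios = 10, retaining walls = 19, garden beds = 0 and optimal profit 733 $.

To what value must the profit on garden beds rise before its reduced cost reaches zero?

43

At the optimum: soil uses 135 of 142 (slack = 7); crew uses 97 of 97 (binding); mulch uses 77 of 77 (binding).
Since soil is not tight, its dual is 0.
Dual feasibility on the basic columns requires 4·y_crew + 2·y_mulch = 22, 3·y_crew + 3·y_mulch = 27.
→ y_crew = 2 and y_mulch = 7.
garden beds enters the basis when its profit ≥ yᵀa₃ = 2·4 + 7·5 = 43.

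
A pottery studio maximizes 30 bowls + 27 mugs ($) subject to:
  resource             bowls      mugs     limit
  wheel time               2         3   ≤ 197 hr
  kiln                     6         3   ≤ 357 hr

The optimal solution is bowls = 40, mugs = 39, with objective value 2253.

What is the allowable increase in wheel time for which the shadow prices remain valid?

160

Binding constraints: wheel time, kiln. The basis is B = [[2,3],[6,3]] with det -12.
Per unit increase in wheel time, x* moves by d = (-0.25, 0.5).
The basis stays optimal until bowls reaches 0; allowable increase = 160 hr.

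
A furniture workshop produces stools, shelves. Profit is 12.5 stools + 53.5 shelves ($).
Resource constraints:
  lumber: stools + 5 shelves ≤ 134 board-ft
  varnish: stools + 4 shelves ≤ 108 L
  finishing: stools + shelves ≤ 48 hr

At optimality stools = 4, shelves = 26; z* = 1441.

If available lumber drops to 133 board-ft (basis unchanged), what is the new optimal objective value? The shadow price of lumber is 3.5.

1437.5

Δb = -1, so new z* = 1441 + (3.5)·(-1) = 1441 − 3.5 = 1437.5.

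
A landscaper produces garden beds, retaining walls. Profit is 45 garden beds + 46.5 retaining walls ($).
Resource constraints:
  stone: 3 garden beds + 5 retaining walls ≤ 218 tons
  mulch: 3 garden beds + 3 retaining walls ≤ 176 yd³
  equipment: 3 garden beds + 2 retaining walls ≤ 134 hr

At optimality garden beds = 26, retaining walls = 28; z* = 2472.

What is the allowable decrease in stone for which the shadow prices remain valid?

Binding constraints: stone, equipment. The basis is B = [[3,5],[3,2]] with det -9.
Per unit decrease in stone, x* moves by d = (0.2222, -0.3333).
The basis stays optimal until retaining walls reaches 0; allowable decrease = 84 tons.

84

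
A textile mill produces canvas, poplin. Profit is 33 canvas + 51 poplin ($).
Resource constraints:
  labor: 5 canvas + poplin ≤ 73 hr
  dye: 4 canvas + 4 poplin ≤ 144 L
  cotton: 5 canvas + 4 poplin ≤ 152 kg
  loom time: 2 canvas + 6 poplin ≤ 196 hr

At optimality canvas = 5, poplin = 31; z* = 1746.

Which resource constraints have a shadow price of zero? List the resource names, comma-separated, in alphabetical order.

labor: 56/73 (slack 17)
dye: 144/144 (binding)
cotton: 149/152 (slack 3)
loom time: 196/196 (binding)
By complementary slackness, a constraint with positive slack has shadow price 0 → cotton, labor.

cotton, labor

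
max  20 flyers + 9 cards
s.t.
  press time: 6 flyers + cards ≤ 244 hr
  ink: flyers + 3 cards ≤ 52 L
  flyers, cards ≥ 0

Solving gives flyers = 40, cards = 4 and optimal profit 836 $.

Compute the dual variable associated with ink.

Both press time and ink are binding at x*.
Dual feasibility on the basic columns requires 6·y_press time + 1·y_ink = 20, 1·y_press time + 3·y_ink = 9.
→ y_press time = 3 and y_ink = 2.
Shadow price of ink = 2.

2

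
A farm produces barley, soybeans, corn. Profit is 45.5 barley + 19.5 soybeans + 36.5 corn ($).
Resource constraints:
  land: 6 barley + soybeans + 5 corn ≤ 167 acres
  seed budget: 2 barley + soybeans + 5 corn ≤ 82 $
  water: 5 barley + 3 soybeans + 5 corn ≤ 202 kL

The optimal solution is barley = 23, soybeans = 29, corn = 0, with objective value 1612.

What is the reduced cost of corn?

Binding: land and water. Non-binding: seed budget (7 unused).
Slack constraints have shadow price 0 (complementary slackness).
From A_Bᵀ y = c: 6·y_land + 5·y_water = 45.5; 1·y_land + 3·y_water = 19.5.
Solving: y_land = 3, y_water = 5.5.
Reduced cost of corn: c₃ − yᵀa₃ = 36.5 − (3·5 + 5.5·5) = 36.5 − 42.5 = -6.

-6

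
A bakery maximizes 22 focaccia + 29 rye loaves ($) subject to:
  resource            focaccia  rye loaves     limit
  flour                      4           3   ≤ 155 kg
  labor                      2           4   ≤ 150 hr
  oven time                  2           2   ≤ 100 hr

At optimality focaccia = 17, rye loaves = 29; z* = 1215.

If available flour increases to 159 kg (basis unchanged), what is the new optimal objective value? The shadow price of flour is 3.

1227

Δb = 4, so new z* = 1215 + (3)·(4) = 1215 + 12 = 1227.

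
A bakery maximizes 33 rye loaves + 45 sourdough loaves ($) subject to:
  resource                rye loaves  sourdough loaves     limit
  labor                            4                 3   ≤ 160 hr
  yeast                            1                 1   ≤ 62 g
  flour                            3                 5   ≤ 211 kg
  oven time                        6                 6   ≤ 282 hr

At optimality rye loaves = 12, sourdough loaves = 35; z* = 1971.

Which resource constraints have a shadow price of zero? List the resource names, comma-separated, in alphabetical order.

labor: 153/160 (slack 7)
yeast: 47/62 (slack 15)
flour: 211/211 (binding)
oven time: 282/282 (binding)
By complementary slackness, a constraint with positive slack has shadow price 0 → labor, yeast.

labor, yeast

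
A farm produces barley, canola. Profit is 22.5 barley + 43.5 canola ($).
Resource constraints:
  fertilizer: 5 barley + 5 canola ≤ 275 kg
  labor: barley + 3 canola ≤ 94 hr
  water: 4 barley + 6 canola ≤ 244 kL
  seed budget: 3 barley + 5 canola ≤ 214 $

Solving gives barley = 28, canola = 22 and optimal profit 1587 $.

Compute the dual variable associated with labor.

6.5

At the optimum: fertilizer uses 250 of 275 (slack = 25); labor uses 94 of 94 (binding); water uses 244 of 244 (binding); seed budget uses 194 of 214 (slack = 20).
By complementary slackness, y = 0 for the non-binding constraints.
Dual feasibility on the basic columns requires 1·y_labor + 4·y_water = 22.5, 3·y_labor + 6·y_water = 43.5.
Solving: y_labor = 6.5, y_water = 4.
Shadow price of labor = 6.5.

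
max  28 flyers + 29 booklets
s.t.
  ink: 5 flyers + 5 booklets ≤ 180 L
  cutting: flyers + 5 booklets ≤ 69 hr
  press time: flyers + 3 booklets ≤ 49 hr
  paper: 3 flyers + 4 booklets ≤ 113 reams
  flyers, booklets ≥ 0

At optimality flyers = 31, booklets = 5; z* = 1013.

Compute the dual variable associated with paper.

1

At the optimum: ink uses 180 of 180 (binding); cutting uses 56 of 69 (slack = 13); press time uses 46 of 49 (slack = 3); paper uses 113 of 113 (binding).
Since cutting, press time are not tight, their duals are 0.
The binding rows give the dual system: 5·y_ink + 3·y_paper = 28 and 5·y_ink + 4·y_paper = 29.
This yields shadow prices y_ink = 5, y_paper = 1.
Shadow price of paper = 1.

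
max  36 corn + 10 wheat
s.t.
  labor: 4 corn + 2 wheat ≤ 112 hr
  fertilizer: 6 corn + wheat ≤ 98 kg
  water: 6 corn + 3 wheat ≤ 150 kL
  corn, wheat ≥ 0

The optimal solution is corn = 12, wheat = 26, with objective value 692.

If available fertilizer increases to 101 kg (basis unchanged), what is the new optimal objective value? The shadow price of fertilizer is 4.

704

Δb = 3, so new z* = 692 + (4)·(3) = 692 + 12 = 704.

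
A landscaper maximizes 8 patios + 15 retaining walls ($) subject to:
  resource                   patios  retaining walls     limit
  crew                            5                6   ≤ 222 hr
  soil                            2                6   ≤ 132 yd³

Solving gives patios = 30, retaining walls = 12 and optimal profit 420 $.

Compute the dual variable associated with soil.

1.5

Check each constraint at x*: crew 222/222 (tight); soil 132/132 (tight).
From A_Bᵀ y = c: 5·y_crew + 2·y_soil = 8; 6·y_crew + 6·y_soil = 15.
Solving: y_crew = 1, y_soil = 1.5.
Shadow price of soil = 1.5.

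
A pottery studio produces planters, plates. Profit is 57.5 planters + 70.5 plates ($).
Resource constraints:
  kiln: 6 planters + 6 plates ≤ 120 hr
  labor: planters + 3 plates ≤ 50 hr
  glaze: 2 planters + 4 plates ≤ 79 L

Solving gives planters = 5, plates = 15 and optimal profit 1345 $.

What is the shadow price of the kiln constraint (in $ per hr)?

At the optimum: kiln uses 120 of 120 (binding); labor uses 50 of 50 (binding); glaze uses 70 of 79 (slack = 9).
By complementary slackness, y = 0 for the non-binding constraint.
The binding rows give the dual system: 6·y_kiln + 1·y_labor = 57.5 and 6·y_kiln + 3·y_labor = 70.5.
Solving: y_kiln = 8.5, y_labor = 6.5.
Shadow price of kiln = 8.5.

8.5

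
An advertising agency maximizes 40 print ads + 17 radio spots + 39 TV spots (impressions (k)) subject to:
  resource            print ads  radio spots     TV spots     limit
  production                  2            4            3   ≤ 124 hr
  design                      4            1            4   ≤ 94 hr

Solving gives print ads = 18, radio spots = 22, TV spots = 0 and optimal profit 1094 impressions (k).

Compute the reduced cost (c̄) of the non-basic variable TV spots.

Both production and design are binding at x*.
Dual feasibility on the basic columns requires 2·y_production + 4·y_design = 40, 4·y_production + 1·y_design = 17.
Solving: y_production = 2, y_design = 9.
Reduced cost of TV spots: c₃ − yᵀa₃ = 39 − (2·3 + 9·4) = 39 − 42 = -3.

-3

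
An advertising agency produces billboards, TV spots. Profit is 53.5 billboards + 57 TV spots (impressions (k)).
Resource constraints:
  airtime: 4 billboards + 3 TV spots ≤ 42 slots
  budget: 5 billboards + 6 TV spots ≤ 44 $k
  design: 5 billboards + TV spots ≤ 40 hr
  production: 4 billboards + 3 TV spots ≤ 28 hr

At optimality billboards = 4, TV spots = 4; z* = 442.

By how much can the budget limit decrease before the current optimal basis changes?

Binding constraints: budget, production. The basis is B = [[5,6],[4,3]] with det -9.
Per unit decrease in budget, x* moves by d = (0.3333, -0.4444).
The basis stays optimal until TV spots reaches 0; allowable decrease = 9 $k.

9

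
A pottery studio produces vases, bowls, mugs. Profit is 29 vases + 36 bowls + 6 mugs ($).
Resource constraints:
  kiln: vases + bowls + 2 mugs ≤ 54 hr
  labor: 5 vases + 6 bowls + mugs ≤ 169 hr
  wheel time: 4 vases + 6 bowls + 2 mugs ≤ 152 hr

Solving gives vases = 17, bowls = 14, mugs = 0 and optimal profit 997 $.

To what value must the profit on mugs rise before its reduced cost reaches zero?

Check each constraint at x*: kiln 31/54 (slack 23); labor 169/169 (tight); wheel time 152/152 (tight).
Since kiln is not tight, its dual is 0.
The binding rows give the dual system: 5·y_labor + 4·y_wheel time = 29 and 6·y_labor + 6·y_wheel time = 36.
Solving: y_labor = 5, y_wheel time = 1.
mugs enters the basis when its profit ≥ yᵀa₃ = 5·1 + 1·2 = 7.

7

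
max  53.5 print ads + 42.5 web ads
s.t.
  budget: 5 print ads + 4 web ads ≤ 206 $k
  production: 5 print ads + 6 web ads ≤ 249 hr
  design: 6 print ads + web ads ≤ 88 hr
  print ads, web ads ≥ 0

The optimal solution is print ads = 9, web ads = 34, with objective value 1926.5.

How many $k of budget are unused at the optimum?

25

budget used = 5·9 + 4·34 = 181; slack = 206 − 181 = 25.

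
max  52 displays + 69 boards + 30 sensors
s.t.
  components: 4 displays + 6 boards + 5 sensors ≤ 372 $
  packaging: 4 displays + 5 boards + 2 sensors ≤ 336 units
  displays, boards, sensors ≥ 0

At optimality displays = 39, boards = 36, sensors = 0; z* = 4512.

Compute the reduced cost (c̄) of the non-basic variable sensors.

-8

At the optimum: components uses 372 of 372 (binding); packaging uses 336 of 336 (binding).
Dual feasibility on the basic columns requires 4·y_components + 4·y_packaging = 52, 6·y_components + 5·y_packaging = 69.
Solving: y_components = 4, y_packaging = 9.
Reduced cost of sensors: c₃ − yᵀa₃ = 30 − (4·5 + 9·2) = 30 − 38 = -8.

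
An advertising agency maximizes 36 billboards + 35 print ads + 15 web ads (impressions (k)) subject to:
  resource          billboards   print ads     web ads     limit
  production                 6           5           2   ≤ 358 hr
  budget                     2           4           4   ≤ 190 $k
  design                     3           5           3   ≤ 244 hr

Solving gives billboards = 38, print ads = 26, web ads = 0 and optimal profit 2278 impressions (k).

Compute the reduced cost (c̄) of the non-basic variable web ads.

-1

Check each constraint at x*: production 358/358 (tight); budget 180/190 (slack 10); design 244/244 (tight).
Since budget is not tight, its dual is 0.
The binding rows give the dual system: 6·y_production + 3·y_design = 36 and 5·y_production + 5·y_design = 35.
Solving: y_production = 5, y_design = 2.
Reduced cost of web ads: c₃ − yᵀa₃ = 15 − (5·2 + 2·3) = 15 − 16 = -1.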